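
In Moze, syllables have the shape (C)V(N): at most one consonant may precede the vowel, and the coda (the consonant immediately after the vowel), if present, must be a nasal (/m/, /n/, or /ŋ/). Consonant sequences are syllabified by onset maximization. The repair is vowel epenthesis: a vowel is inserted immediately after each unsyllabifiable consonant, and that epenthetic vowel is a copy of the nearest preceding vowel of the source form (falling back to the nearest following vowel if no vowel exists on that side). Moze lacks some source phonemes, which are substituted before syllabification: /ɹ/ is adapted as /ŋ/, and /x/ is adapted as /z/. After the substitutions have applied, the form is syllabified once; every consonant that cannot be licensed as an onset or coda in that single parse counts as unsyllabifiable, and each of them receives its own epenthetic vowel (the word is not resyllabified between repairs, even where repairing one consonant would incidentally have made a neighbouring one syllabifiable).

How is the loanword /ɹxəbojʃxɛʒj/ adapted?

Substitution: /ɹ/ → /ŋ/, /x/ → /z/, giving /ŋzəbojʃzɛʒj/.
The consonants /ŋ/, /j/, /ʃ/, /ʒ/, /j/ cannot be parsed into a legal (C)V(N) syllable (only a nasal (/m/, /n/, or /ŋ/) is licensed in coda position; onsets are limited to one consonant).
Epenthesis after each stranded consonant: /ŋ/ → /ŋə/, /j/ → /jo/, /ʃ/ → /ʃo/, /ʒ/ → /ʒɛ/, /j/ → /jɛ/.

ŋəzəbojoʃozɛʒɛjɛ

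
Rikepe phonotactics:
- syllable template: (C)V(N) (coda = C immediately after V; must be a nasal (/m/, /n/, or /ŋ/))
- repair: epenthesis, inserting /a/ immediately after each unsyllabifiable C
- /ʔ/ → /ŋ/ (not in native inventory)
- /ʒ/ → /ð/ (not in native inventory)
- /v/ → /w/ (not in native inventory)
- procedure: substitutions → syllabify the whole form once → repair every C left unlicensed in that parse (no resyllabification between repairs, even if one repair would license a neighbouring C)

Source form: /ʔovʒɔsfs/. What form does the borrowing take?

Substitution: /ʔ/ → /ŋ/, /v/ → /w/, /ʒ/ → /ð/, giving /ŋowðɔsfs/.
Syllabifying with onset maximization leaves /w/, /s/, /f/, /s/ stranded (only a nasal (/m/, /n/, or /ŋ/) is licensed in coda position; onsets are limited to one consonant).
Epenthesis after each stranded consonant: /w/ → /wa/, /s/ → /sa/, /f/ → /fa/, /s/ → /sa/.

ŋowaðɔsafasa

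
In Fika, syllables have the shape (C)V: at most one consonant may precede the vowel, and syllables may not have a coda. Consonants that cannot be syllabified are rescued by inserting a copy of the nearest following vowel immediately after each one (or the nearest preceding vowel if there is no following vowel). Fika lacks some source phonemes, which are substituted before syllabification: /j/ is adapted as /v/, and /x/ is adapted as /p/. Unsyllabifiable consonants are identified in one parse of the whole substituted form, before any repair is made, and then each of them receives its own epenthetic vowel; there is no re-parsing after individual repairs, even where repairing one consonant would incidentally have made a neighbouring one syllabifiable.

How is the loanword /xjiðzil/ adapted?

piviðizili

Substitution: /x/ → /p/, /j/ → /v/, giving /pviðzil/.
The consonants /p/, /ð/, /l/ cannot be parsed into a legal (C)V syllable (no codas are permitted; onsets are limited to one consonant).
Epenthesis after each stranded consonant: /p/ → /pi/, /ð/ → /ði/, /l/ → /li/.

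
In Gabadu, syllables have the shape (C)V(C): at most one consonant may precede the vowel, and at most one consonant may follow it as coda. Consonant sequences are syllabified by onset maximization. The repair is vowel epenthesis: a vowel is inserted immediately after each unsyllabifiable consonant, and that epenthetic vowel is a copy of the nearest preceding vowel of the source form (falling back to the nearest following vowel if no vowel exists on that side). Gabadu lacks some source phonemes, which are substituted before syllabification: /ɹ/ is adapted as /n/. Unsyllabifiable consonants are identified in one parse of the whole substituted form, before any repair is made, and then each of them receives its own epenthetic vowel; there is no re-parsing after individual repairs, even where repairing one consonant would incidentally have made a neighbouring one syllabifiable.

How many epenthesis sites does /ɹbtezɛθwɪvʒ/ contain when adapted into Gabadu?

3

After substitution the input is /nbtezɛθwɪvʒ/.
The unsyllabifiable consonants are /n/, /b/, /ʒ/; each receives one epenthetic vowel.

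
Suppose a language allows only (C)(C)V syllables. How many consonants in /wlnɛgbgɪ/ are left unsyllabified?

Under (C)(C)V, the unsyllabifiable consonants are /w/, /g/ (no codas are permitted; onsets may contain at most 2 consonants).

2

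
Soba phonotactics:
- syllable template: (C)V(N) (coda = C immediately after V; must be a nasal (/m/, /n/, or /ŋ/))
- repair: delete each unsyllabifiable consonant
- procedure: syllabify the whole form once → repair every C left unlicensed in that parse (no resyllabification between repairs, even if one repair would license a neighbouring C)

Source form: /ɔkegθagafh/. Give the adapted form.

ɔkeθaga

The consonants /g/, /f/, /h/ cannot be parsed into a legal (C)V(N) syllable (only a nasal (/m/, /n/, or /ŋ/) is licensed in coda position; onsets are limited to one consonant).
Deletion applies to /g/, /f/, /h/.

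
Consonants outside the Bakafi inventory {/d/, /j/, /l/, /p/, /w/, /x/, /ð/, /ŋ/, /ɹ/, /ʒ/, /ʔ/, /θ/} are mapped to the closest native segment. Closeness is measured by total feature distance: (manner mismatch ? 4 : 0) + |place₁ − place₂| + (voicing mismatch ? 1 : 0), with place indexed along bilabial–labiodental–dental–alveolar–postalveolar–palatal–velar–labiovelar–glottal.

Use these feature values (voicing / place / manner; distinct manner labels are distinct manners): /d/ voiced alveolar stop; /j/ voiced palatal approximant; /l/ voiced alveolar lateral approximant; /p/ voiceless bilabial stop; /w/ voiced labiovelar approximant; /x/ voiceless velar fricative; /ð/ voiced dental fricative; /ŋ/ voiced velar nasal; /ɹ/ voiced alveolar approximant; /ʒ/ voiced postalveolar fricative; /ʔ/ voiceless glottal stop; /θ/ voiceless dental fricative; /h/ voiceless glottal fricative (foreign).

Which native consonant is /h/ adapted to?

x

/x/ is closest: same manner (fricative), place distance 2 (glottal→velar), same voicing; total 2. Next closest is /ʔ/ at distance 4.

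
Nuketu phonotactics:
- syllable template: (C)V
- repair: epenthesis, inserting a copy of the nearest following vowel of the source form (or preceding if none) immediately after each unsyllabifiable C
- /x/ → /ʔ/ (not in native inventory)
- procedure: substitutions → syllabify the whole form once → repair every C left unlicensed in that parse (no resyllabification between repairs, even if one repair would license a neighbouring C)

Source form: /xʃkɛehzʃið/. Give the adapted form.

Substitution: /x/ → /ʔ/, giving /ʔʃkɛehzʃið/.
Under (C)V, the unsyllabifiable consonants are /ʔ/, /ʃ/, /h/, /z/, /ð/ (no codas are permitted; onsets are limited to one consonant).
Epenthesis after each stranded consonant: /ʔ/ → /ʔɛ/, /ʃ/ → /ʃɛ/, /h/ → /hi/, /z/ → /zi/, /ð/ → /ði/.

ʔɛʃɛkɛehiziʃiði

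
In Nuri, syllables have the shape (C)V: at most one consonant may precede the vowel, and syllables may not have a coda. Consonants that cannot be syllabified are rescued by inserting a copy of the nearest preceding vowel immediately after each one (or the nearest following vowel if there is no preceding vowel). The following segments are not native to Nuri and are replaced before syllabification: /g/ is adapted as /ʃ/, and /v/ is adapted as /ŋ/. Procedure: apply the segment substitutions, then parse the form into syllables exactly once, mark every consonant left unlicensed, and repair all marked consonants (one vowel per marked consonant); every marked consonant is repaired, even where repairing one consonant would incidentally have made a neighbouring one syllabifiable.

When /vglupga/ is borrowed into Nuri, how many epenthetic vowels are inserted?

After substitution the input is /ŋʃlupʃa/.
The unsyllabifiable consonants are /ŋ/, /ʃ/, /p/; each receives one epenthetic vowel.

3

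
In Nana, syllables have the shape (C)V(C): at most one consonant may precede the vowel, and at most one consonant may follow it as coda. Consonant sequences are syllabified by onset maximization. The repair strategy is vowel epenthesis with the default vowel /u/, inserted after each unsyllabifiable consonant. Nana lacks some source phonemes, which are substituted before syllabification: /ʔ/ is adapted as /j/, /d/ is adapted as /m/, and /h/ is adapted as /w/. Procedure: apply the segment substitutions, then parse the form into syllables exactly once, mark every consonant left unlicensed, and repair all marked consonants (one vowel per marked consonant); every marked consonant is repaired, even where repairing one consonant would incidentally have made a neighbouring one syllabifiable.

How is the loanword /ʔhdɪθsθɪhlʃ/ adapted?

Substitution: /ʔ/ → /j/, /h/ → /w/, /d/ → /m/, giving /jwmɪθsθɪwlʃ/.
Syllabifying with onset maximization leaves /j/, /w/, /s/, /l/, /ʃ/ stranded (at most one coda consonant is licensed; onsets are limited to one consonant).
Inserting the epenthetic vowel yields /j/ → /ju/, /w/ → /wu/, /s/ → /su/, /l/ → /lu/, /ʃ/ → /ʃu/.

juwumɪθsuθɪwluʃu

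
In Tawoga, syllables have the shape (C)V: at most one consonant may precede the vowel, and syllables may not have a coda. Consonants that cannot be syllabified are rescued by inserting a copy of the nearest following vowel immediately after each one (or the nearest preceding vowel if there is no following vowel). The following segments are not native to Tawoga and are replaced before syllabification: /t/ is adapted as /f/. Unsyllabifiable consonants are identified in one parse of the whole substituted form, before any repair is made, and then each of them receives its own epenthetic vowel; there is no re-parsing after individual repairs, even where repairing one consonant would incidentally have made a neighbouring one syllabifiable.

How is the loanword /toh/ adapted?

Substitution: /t/ → /f/, giving /foh/.
Syllabifying with onset maximization leaves /h/ stranded (no codas are permitted; onsets are limited to one consonant).
Each unlicensed consonant becomes the onset of a new syllable: /h/ → /ho/.

foho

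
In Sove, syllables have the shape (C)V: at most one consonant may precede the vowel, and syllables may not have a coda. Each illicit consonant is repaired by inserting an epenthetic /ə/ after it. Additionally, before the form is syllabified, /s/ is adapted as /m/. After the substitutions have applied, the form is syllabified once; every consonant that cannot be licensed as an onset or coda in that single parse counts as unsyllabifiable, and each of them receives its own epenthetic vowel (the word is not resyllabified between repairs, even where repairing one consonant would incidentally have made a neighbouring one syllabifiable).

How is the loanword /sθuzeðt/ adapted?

məθuzeðətə

Substitution: /s/ → /m/, giving /mθuzeðt/.
Syllabifying with onset maximization leaves /m/, /ð/, /t/ stranded (no codas are permitted; onsets are limited to one consonant).
Each unlicensed consonant becomes the onset of a new syllable: /m/ → /mə/, /ð/ → /ðə/, /t/ → /tə/.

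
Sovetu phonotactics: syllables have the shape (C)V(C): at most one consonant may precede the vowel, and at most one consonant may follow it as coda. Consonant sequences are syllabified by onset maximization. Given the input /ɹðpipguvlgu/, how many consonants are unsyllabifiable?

3

Syllabifying with onset maximization leaves /ɹ/, /ð/, /l/ stranded (at most one coda consonant is licensed; onsets are limited to one consonant).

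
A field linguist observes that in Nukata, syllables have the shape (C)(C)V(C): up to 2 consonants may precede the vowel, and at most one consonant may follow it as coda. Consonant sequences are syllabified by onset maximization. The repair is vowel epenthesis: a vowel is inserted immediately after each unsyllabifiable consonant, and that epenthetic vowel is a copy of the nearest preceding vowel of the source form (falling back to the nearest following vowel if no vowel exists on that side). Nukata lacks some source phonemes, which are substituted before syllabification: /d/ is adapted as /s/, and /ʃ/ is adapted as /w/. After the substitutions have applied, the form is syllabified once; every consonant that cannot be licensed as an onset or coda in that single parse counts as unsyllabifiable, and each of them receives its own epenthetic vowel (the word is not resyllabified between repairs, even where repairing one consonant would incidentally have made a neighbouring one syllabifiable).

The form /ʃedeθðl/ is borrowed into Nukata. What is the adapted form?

Substitution: /ʃ/ → /w/, /d/ → /s/, giving /weseθðl/.
The consonants /ð/, /l/ cannot be parsed into a legal (C)(C)V(C) syllable (at most one coda consonant is licensed; onsets may contain at most 2 consonants).
Inserting the epenthetic vowel yields /ð/ → /ðe/, /l/ → /le/.

weseθðele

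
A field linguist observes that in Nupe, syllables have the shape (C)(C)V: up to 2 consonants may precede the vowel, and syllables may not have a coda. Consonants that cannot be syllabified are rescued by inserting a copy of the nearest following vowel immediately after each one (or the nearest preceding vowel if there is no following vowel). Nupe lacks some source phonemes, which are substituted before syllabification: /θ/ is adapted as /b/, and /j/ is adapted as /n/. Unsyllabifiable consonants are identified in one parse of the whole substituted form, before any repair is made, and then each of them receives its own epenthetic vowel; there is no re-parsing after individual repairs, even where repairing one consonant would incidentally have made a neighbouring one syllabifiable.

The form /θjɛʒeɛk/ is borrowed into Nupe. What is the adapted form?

Substitution: /θ/ → /b/, /j/ → /n/, giving /bnɛʒeɛk/.
The consonants /k/ cannot be parsed into a legal (C)(C)V syllable (no codas are permitted; onsets may contain at most 2 consonants).
Each unlicensed consonant becomes the onset of a new syllable: /k/ → /kɛ/.

bnɛʒeɛkɛ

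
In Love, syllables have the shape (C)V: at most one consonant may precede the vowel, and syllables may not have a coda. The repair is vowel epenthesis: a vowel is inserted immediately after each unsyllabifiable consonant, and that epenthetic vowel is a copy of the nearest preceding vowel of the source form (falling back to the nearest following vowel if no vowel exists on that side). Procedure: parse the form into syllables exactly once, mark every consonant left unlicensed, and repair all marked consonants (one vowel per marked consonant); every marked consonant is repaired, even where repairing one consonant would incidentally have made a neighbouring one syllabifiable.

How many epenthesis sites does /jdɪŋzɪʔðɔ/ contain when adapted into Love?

3

The unsyllabifiable consonants are /j/, /ŋ/, /ʔ/; each receives one epenthetic vowel.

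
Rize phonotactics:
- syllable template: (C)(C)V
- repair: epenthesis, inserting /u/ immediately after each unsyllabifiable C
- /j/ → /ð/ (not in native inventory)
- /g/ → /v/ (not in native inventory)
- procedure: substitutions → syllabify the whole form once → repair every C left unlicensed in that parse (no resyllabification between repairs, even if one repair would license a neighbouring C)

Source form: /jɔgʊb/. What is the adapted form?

ðɔvʊbu

Substitution: /j/ → /ð/, /g/ → /v/, giving /ðɔvʊb/.
Under (C)(C)V, the unsyllabifiable consonants are /b/ (no codas are permitted; onsets may contain at most 2 consonants).
Inserting the epenthetic vowel yields /b/ → /bu/.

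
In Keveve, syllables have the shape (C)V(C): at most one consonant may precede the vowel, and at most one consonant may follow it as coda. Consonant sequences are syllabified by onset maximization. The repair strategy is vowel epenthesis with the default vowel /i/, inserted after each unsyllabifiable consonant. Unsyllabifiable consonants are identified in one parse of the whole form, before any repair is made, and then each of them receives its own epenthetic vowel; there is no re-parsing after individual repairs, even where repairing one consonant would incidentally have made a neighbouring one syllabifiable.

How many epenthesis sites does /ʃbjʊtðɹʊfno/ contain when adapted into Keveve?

3

The unsyllabifiable consonants are /ʃ/, /b/, /ð/; each receives one epenthetic vowel.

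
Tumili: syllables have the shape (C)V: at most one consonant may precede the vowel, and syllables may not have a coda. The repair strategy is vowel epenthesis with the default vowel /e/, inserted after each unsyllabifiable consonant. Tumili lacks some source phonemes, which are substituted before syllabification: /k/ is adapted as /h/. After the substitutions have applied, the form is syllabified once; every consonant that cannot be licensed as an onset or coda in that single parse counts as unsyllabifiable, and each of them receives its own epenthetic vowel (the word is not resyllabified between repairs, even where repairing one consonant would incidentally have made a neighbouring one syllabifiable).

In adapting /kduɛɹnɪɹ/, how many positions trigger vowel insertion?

After substitution the input is /hduɛɹnɪɹ/.
The unsyllabifiable consonants are /h/, /ɹ/, /ɹ/; each receives one epenthetic vowel.

3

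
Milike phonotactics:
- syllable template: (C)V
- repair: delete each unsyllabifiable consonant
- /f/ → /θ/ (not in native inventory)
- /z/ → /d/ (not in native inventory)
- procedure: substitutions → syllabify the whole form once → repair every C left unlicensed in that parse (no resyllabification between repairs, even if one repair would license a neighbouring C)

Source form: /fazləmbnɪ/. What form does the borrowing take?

θalənɪ

Substitution: /f/ → /θ/, /z/ → /d/, giving /θadləmbnɪ/.
Under (C)V, the unsyllabifiable consonants are /d/, /m/, /b/ (no codas are permitted; onsets are limited to one consonant).
Deleting the stranded consonants removes /d/, /m/, /b/.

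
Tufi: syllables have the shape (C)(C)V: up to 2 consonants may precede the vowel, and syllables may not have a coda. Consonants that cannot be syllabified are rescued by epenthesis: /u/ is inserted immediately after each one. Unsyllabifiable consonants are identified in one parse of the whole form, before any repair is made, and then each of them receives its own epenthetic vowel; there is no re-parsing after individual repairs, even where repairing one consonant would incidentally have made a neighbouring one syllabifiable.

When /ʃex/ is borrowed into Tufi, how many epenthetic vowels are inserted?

1

The unsyllabifiable consonants are /x/; each receives one epenthetic vowel.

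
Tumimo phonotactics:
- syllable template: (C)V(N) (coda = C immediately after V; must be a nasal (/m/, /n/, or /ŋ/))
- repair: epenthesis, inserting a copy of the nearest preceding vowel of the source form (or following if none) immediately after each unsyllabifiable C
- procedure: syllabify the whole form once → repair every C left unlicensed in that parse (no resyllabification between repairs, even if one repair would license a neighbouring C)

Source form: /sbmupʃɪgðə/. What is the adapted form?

subumupuʃɪgɪðə

The consonants /s/, /b/, /p/, /g/ cannot be parsed into a legal (C)V(N) syllable (only a nasal (/m/, /n/, or /ŋ/) is licensed in coda position; onsets are limited to one consonant).
Each unlicensed consonant becomes the onset of a new syllable: /s/ → /su/, /b/ → /bu/, /p/ → /pu/, /g/ → /gɪ/.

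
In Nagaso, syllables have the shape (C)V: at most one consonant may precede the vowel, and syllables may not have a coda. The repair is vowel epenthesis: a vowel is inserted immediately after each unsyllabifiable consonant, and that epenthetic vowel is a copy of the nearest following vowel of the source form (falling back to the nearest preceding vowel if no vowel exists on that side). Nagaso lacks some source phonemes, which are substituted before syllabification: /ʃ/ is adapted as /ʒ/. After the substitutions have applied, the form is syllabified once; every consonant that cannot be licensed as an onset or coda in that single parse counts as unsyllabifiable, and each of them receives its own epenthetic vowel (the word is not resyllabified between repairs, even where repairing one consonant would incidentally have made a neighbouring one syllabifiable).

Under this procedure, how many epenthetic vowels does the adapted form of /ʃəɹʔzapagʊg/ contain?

3

After substitution the input is /ʒəɹʔzapagʊg/.
The unsyllabifiable consonants are /ɹ/, /ʔ/, /g/; each receives one epenthetic vowel.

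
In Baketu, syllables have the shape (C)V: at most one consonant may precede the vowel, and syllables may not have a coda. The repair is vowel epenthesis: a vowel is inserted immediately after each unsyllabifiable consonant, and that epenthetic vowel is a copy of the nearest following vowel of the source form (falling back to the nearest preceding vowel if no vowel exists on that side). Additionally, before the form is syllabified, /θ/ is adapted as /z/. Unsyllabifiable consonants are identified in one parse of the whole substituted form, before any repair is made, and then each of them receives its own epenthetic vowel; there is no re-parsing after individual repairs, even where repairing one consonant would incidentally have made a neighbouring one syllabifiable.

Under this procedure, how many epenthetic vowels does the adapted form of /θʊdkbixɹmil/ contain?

After substitution the input is /zʊdkbixɹmil/.
The unsyllabifiable consonants are /d/, /k/, /x/, /ɹ/, /l/; each receives one epenthetic vowel.

5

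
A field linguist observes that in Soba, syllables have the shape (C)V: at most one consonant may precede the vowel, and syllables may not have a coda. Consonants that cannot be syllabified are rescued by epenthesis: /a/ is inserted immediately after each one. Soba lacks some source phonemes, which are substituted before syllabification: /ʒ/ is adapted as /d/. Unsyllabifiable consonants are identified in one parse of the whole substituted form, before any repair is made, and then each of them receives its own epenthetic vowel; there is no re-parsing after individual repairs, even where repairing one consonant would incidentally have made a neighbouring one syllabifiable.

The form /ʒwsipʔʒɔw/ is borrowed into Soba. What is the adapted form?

Substitution: /ʒ/ → /d/, giving /dwsipʔdɔw/.
Syllabifying with onset maximization leaves /d/, /w/, /p/, /ʔ/, /w/ stranded (no codas are permitted; onsets are limited to one consonant).
Epenthesis after each stranded consonant: /d/ → /da/, /w/ → /wa/, /p/ → /pa/, /ʔ/ → /ʔa/, /w/ → /wa/.

dawasipaʔadɔwa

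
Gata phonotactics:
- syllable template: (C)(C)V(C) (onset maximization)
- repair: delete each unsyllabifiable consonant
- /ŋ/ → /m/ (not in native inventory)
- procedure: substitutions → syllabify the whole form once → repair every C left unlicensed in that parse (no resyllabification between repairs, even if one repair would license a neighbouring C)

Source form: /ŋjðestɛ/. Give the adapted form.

Substitution: /ŋ/ → /m/, giving /mjðestɛ/.
The consonants /m/ cannot be parsed into a legal (C)(C)V(C) syllable (at most one coda consonant is licensed; onsets may contain at most 2 consonants).
Deleting the stranded consonants removes /m/.

jðestɛ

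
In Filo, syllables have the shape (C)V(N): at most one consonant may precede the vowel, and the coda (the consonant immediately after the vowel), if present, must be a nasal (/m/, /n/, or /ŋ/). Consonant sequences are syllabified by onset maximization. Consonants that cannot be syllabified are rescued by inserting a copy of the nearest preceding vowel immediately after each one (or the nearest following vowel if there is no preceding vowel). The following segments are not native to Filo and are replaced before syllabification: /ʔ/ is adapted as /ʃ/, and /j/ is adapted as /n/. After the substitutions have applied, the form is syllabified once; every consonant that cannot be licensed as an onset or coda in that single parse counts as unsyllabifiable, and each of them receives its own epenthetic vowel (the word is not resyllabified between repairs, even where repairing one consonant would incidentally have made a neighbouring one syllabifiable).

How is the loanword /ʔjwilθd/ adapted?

Substitution: /ʔ/ → /ʃ/, /j/ → /n/, giving /ʃnwilθd/.
Syllabifying with onset maximization leaves /ʃ/, /n/, /l/, /θ/, /d/ stranded (only a nasal (/m/, /n/, or /ŋ/) is licensed in coda position; onsets are limited to one consonant).
Each unlicensed consonant becomes the onset of a new syllable: /ʃ/ → /ʃi/, /n/ → /ni/, /l/ → /li/, /θ/ → /θi/, /d/ → /di/.

ʃiniwiliθidi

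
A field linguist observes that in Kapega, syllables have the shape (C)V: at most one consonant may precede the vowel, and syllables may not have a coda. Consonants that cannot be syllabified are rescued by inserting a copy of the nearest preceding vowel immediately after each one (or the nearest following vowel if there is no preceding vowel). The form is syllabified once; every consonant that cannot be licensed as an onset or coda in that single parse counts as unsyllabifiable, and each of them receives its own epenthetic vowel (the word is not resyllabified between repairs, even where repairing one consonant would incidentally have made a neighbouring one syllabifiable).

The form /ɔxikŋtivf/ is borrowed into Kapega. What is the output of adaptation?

ɔxikiŋitivifi

The consonants /k/, /ŋ/, /v/, /f/ cannot be parsed into a legal (C)V syllable (no codas are permitted; onsets are limited to one consonant).
Each unlicensed consonant becomes the onset of a new syllable: /k/ → /ki/, /ŋ/ → /ŋi/, /v/ → /vi/, /f/ → /fi/.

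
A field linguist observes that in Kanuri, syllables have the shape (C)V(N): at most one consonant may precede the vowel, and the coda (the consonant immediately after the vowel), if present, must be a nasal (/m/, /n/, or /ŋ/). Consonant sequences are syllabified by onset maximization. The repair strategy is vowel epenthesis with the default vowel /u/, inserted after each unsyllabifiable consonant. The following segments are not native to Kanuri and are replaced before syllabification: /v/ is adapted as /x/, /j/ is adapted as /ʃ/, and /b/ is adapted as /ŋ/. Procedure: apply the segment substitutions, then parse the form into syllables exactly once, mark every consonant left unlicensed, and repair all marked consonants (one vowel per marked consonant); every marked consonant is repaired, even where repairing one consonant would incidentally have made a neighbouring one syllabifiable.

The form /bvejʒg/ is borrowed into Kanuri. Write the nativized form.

Substitution: /b/ → /ŋ/, /v/ → /x/, /j/ → /ʃ/, giving /ŋxeʃʒg/.
Under (C)V(N), the unsyllabifiable consonants are /ŋ/, /ʃ/, /ʒ/, /g/ (only a nasal (/m/, /n/, or /ŋ/) is licensed in coda position; onsets are limited to one consonant).
Epenthesis after each stranded consonant: /ŋ/ → /ŋu/, /ʃ/ → /ʃu/, /ʒ/ → /ʒu/, /g/ → /gu/.

ŋuxeʃuʒugu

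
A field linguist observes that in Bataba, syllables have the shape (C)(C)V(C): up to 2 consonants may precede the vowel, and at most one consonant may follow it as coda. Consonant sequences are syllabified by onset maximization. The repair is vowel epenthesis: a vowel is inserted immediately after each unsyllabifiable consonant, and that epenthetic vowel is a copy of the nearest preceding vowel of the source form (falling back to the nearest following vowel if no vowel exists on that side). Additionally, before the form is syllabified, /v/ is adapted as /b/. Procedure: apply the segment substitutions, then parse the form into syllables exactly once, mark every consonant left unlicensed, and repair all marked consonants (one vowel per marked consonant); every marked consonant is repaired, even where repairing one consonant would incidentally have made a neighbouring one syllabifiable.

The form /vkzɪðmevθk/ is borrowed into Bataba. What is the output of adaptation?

Substitution: /v/ → /b/, giving /bkzɪðmebθk/.
Syllabifying with onset maximization leaves /b/, /θ/, /k/ stranded (at most one coda consonant is licensed; onsets may contain at most 2 consonants).
Epenthesis after each stranded consonant: /b/ → /bɪ/, /θ/ → /θe/, /k/ → /ke/.

bɪkzɪðmebθeke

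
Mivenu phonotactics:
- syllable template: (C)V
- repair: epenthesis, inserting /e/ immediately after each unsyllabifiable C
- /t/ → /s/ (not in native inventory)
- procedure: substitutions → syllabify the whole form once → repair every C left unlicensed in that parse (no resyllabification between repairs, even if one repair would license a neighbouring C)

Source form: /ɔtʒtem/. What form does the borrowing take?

ɔseʒeseme

Substitution: /t/ → /s/, giving /ɔsʒsem/.
Syllabifying with onset maximization leaves /s/, /ʒ/, /m/ stranded (no codas are permitted; onsets are limited to one consonant).
Each unlicensed consonant becomes the onset of a new syllable: /s/ → /se/, /ʒ/ → /ʒe/, /m/ → /me/.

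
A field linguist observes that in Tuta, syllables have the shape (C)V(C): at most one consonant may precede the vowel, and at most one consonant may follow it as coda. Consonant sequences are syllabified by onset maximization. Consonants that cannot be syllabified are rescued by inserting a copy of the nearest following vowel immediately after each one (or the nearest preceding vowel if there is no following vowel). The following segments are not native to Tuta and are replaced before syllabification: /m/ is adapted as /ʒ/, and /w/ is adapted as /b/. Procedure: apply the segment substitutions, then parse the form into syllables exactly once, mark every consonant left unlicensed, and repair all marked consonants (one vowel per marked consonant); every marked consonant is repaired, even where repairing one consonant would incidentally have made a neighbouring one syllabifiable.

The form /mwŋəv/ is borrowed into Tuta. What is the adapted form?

ʒəbəŋəv

Substitution: /m/ → /ʒ/, /w/ → /b/, giving /ʒbŋəv/.
Syllabifying with onset maximization leaves /ʒ/, /b/ stranded (at most one coda consonant is licensed; onsets are limited to one consonant).
Each unlicensed consonant becomes the onset of a new syllable: /ʒ/ → /ʒə/, /b/ → /bə/.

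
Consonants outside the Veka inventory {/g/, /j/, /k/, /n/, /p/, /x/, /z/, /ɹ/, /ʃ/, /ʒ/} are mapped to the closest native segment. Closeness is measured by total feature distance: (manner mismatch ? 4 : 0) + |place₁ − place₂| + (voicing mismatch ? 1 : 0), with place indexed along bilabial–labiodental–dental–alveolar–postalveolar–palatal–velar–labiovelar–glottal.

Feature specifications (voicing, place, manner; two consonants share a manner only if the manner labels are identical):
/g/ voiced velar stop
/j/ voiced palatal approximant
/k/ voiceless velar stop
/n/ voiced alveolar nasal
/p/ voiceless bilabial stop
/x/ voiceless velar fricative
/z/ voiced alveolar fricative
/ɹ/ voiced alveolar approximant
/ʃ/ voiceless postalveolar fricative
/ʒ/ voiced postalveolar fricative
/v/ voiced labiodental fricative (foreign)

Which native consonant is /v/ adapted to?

z

/z/ is closest: same manner (fricative), place distance 2 (labiodental→alveolar), same voicing; total 2. Next closest is /ʒ/ at distance 3.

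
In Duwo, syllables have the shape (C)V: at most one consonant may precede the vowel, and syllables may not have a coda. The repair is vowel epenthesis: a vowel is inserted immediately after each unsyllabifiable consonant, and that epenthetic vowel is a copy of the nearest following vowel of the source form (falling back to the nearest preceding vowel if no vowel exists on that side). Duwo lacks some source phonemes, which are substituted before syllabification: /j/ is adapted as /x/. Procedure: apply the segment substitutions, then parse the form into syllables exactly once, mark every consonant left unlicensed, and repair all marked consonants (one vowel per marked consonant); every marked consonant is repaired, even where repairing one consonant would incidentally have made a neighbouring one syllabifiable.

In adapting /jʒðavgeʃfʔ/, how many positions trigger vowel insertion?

6

After substitution the input is /xʒðavgeʃfʔ/.
The unsyllabifiable consonants are /x/, /ʒ/, /v/, /ʃ/, /f/, /ʔ/; each receives one epenthetic vowel.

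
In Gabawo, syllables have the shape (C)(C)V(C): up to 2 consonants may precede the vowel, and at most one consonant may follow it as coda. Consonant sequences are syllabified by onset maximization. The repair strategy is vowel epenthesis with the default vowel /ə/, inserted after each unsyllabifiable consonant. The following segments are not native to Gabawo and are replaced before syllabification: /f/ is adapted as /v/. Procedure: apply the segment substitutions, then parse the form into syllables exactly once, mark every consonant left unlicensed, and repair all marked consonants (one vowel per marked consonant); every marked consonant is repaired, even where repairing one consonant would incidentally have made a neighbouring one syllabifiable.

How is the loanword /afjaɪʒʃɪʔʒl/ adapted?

avjaɪʒʃɪʔʒələ

Substitution: /f/ → /v/, giving /avjaɪʒʃɪʔʒl/.
The consonants /ʒ/, /l/ cannot be parsed into a legal (C)(C)V(C) syllable (at most one coda consonant is licensed; onsets may contain at most 2 consonants).
Inserting the epenthetic vowel yields /ʒ/ → /ʒə/, /l/ → /lə/.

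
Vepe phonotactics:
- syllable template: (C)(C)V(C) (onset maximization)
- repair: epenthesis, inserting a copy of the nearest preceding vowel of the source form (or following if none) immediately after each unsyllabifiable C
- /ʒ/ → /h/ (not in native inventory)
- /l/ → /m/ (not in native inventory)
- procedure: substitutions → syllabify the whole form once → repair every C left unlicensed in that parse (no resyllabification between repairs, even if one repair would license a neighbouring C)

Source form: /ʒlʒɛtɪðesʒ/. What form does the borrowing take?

hɛmhɛtɪðeshe

Substitution: /ʒ/ → /h/, /l/ → /m/, giving /hmhɛtɪðesh/.
Under (C)(C)V(C), the unsyllabifiable consonants are /h/, /h/ (at most one coda consonant is licensed; onsets may contain at most 2 consonants).
Epenthesis after each stranded consonant: /h/ → /hɛ/, /h/ → /he/.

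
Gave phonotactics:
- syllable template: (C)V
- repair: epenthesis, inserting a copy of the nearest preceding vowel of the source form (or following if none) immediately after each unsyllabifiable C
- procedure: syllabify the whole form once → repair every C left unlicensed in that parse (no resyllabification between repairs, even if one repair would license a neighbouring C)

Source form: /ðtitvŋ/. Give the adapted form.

ðititiviŋi

Under (C)V, the unsyllabifiable consonants are /ð/, /t/, /v/, /ŋ/ (no codas are permitted; onsets are limited to one consonant).
Epenthesis after each stranded consonant: /ð/ → /ði/, /t/ → /ti/, /v/ → /vi/, /ŋ/ → /ŋi/.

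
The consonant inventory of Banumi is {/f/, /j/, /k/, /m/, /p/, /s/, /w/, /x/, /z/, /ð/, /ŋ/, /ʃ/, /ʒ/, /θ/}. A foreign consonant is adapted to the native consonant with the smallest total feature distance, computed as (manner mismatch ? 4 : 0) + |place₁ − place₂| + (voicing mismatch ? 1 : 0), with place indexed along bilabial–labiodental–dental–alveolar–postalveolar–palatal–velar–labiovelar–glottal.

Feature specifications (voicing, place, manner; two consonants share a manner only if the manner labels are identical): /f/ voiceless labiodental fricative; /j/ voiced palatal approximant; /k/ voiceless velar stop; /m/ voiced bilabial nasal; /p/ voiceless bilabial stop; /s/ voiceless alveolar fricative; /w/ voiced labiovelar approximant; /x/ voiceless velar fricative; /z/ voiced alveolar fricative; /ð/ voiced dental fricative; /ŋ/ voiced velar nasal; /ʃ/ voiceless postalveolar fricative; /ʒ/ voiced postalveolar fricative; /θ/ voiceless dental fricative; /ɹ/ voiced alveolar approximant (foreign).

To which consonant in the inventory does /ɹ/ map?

/j/ is closest: same manner (approximant), place distance 2 (alveolar→palatal), same voicing; total 2. Next closest is /w/ at distance 4.

j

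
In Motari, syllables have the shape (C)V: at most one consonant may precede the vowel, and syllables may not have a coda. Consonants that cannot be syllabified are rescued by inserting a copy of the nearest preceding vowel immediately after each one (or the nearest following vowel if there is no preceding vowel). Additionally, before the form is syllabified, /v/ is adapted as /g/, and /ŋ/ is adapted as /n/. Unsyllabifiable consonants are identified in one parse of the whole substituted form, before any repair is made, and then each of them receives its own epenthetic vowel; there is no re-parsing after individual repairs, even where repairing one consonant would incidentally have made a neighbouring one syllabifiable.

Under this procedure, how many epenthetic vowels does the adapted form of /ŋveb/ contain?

2

After substitution the input is /ngeb/.
The unsyllabifiable consonants are /n/, /b/; each receives one epenthetic vowel.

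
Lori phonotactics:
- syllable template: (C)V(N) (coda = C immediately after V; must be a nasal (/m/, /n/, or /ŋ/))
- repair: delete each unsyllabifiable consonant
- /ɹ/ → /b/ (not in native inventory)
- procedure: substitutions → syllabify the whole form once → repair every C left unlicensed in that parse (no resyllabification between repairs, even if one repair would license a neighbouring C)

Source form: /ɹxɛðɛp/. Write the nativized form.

xɛðɛ

Substitution: /ɹ/ → /b/, giving /bxɛðɛp/.
Under (C)V(N), the unsyllabifiable consonants are /b/, /p/ (only a nasal (/m/, /n/, or /ŋ/) is licensed in coda position; onsets are limited to one consonant).
Each unlicensed consonant is deleted: /b/, /p/.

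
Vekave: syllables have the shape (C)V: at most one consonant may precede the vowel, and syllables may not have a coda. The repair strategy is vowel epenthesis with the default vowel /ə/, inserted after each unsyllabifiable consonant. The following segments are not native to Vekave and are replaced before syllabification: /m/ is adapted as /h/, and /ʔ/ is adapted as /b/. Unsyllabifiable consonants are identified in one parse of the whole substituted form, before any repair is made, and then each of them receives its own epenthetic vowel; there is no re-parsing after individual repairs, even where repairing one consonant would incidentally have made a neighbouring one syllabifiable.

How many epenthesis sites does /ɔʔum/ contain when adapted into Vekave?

1

After substitution the input is /ɔbuh/.
The unsyllabifiable consonants are /h/; each receives one epenthetic vowel.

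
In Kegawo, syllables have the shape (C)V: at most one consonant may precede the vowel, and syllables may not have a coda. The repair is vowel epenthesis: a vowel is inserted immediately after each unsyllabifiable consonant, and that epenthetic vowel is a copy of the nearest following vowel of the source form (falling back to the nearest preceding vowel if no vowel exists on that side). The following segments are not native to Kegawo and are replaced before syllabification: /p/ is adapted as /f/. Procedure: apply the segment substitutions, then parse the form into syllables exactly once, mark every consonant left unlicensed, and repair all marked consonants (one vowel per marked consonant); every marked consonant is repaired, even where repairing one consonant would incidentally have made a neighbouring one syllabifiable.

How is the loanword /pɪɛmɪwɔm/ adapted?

Substitution: /p/ → /f/, giving /fɪɛmɪwɔm/.
The consonants /m/ cannot be parsed into a legal (C)V syllable (no codas are permitted; onsets are limited to one consonant).
Inserting the epenthetic vowel yields /m/ → /mɔ/.

fɪɛmɪwɔmɔ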